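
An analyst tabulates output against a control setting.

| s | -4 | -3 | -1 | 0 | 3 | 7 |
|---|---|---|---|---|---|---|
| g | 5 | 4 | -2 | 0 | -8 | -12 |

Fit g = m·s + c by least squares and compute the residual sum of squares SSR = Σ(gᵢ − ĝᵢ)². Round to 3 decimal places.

Sums needed: Σs·s = 84, Σs = 2, Σ1 = 6.
Right-hand side: Σs·g = -138, Σg = -13.
So AᵀA·[m, c]ᵀ = Aᵀg: [[84, 2]; [2, 6]]·[m, c]ᵀ = [-138, -13]ᵀ.
Determinant 84·6 − 2² = 500.
m = ((-138)·6 − 2·(-13))/500 = -401/250; c = (84·(-13) − 2·(-138))/500 = -204/125.
Residuals: 27/125, 41/50, -493/250, 204/125, -389/250, 43/50; SSR = 1304/125.

SSR = 10.432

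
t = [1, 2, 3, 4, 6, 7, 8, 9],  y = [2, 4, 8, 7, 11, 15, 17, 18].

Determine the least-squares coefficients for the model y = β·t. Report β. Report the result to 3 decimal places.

Entries of AᵀA: Σt·t = 260.
For Aᵀy: Σt·y = 531.
Normal equations: [[260]]·[β]ᵀ = [531]ᵀ.
Hence β = 531 / 260 ≈ 2.04231.

β = 2.042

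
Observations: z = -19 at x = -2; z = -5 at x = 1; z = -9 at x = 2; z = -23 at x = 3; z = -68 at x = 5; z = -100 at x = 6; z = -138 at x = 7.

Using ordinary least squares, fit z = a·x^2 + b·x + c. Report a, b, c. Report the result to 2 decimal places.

From the data, Σx^2·x^2 = 4436, Σx^2·x = 712, Σx^2 = 128, Σx·x = 128, Σx = 22, Σ1 = 7.
Moment sums: Σx^2·z = -12386, Σx·z = -1960, Σz = -362.
AᵀA·[a, b, c]ᵀ = Aᵀz becomes [[4436, 712, 128]; [712, 128, 22]; [128, 22, 7]]·[a, b, c]ᵀ = [-12386, -1960, -362]ᵀ.
Inverting the 3×3 Gram matrix, [a, b, c]ᵀ = [-24713/7994, 9180/3997, -9606/3997]ᵀ.

a = -3.09, b = 2.30, c = -2.40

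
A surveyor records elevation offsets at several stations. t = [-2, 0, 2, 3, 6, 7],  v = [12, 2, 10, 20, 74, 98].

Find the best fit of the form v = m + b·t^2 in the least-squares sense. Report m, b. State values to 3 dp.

The normal system MᵀM·[m, b]ᵀ = Mᵀv is [[6, 102]; [102, 3810]]·[m, b]ᵀ = [216, 7734]ᵀ.
det = 6·3810 − 102² = 12456.
m = (216·3810 − 102·7734)/12456 = 947/346; b = (6·7734 − 102·216)/12456 = 677/346.

m = 2.737, b = 1.957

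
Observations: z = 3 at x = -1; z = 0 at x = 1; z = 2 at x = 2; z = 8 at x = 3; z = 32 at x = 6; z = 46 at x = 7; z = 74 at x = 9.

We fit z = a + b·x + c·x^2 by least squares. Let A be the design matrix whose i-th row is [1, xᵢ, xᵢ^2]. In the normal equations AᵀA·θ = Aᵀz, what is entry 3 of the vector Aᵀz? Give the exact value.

9483

Entry 3 ↔ basis x^2, so (Aᵀz)_{3} = Σᵢ (x^2)·zᵢ = (1)·(3) + (1)·(0) + (4)·(2) + (9)·(8) + (36)·(32) + (49)·(46) + (81)·(74) = 9483.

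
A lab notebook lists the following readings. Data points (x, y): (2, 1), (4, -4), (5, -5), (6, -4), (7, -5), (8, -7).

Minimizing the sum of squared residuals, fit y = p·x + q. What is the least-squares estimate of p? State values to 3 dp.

p = -1.114

Sums needed: Σx·x = 194, Σx = 32, Σ1 = 6.
And Σx·y = -154, Σy = -24.
det = 194·6 − 32² = 140.
p = ((-154)·6 − 32·(-24))/140 = -39/35; q = (194·(-24) − 32·(-154))/140 = 68/35.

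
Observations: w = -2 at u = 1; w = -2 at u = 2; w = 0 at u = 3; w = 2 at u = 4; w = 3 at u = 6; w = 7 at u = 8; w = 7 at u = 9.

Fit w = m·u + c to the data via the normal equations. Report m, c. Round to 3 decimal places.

Sums needed: Σu·u = 211, Σu = 33, Σ1 = 7.
For Xᵀw: Σu·w = 139, Σw = 15.
Normal equations: [[211, 33]; [33, 7]]·[m, c]ᵀ = [139, 15]ᵀ.
Δ = 211·7 − 33² = 388.
m = (139·7 − 33·15)/388 = 239/194; c = (211·15 − 33·139)/388 = -711/194.

m = 1.232, c = -3.665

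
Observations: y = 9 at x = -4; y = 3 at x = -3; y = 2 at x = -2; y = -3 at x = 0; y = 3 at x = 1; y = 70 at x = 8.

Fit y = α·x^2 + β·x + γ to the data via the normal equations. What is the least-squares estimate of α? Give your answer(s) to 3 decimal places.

α = 0.938

From the data, Σx^2·x^2 = 4450, Σx^2·x = 414, Σx^2 = 94, Σx·x = 94, Σx = 0, Σ1 = 6.
Right-hand side: Σx^2·y = 4662, Σx·y = 514, Σy = 84.
AᵀA·[α, β, γ]ᵀ = Aᵀy becomes [[4450, 414, 94]; [414, 94, 0]; [94, 0, 6]]·[α, β, γ]ᵀ = [4662, 514, 84]ᵀ.
Solving the 3×3 system (Gaussian elimination) gives α = 76296/81355, β = 108829/81355, γ = -56334/81355.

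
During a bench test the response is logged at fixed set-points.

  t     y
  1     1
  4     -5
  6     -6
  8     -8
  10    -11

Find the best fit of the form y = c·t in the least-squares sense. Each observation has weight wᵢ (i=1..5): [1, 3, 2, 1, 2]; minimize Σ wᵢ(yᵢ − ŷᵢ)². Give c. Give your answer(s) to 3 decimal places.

c = -1.078

Entries of XᵀWX: Σwᵢ·t·t = 385.
Moment sums: Σwᵢ·t·y = -415.
c = (-415)/385 = -1.07792.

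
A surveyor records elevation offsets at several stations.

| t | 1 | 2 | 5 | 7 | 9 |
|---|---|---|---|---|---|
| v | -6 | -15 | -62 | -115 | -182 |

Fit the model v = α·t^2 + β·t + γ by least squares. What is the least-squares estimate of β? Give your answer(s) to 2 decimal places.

The normal system AᵀA·[α, β, γ]ᵀ = Aᵀv is [[9604, 1206, 160]; [1206, 160, 24]; [160, 24, 5]]·[α, β, γ]ᵀ = [-21993, -2789, -380]ᵀ.
Inverting the 3×3 Gram matrix, [α, β, γ]ᵀ = [-44621/22598, -50515/22598, -23552/11299]ᵀ.

β = -2.24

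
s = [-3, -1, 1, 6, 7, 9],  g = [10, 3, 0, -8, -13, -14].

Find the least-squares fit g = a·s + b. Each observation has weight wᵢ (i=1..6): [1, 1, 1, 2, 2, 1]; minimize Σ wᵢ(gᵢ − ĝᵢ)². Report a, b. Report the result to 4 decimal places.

a = -1.9776, b = 2.5354

Setting ∂/∂a … = 0 gives: 262·a + 32·b = -437;  32·a + 8·b = -43.
(Σwᵢ·s·s = 262, Σwᵢ·s = 32, Σwᵢ·1 = 8, Σwᵢ·s·g = -437, Σwᵢ·g = -43.)
Δ = 262·8 − 32² = 1072.
a = ((-437)·8 − 32·(-43))/1072 = -265/134; b = (262·(-43) − 32·(-437))/1072 = 1359/536.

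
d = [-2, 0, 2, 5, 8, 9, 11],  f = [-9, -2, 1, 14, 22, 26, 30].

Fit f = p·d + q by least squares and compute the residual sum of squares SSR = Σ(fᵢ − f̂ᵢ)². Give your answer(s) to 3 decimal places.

SSR = 10.510

The normal equations are: 299·p + 33·q = 830;  33·p + 7·q = 82.
(Σd·d = 299, Σd = 33, Σ1 = 7, Σd·f = 830, Σf = 82.)
Determinant 299·7 − 33² = 1004.
p = (830·7 − 33·82)/1004 = 776/251; q = (299·82 − 33·830)/1004 = -718/251.
Residuals: 11/251, 216/251, -583/251, 352/251, 32/251, 260/251, -288/251; SSR = 2638/251.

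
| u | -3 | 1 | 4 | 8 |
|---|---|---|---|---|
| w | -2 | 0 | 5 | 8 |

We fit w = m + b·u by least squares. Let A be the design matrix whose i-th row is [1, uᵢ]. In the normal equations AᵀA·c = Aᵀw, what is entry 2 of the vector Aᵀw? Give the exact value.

Entry 2 ↔ basis u, so (Aᵀw)_{2} = Σᵢ (u)·wᵢ = (-3)·(-2) + (1)·(0) + (4)·(5) + (8)·(8) = 90.

90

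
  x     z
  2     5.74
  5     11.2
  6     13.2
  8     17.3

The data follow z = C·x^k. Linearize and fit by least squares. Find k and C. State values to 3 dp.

Let Y = ln z. Fitting Y = k·ln x + ln C by least squares:
XᵀX = [[10.6052, 6.1738]; [6.1738, 4]], rhs = [15.6505, 9.5943]ᵀ  (here Σln x = 6.1738, Σ(ln x)² = 10.6052, Σln z = 9.5943, Σln x·ln z = 15.6505).
Δ = 10.6052·4 − (6.1738)² = 4.3053; k = (15.6505·4 − 6.1738·9.5943)/4.3053 = 0.78252, ln C = (10.6052·9.5943 − 6.1738·15.6505)/4.3053 = 1.19080, so C = exp(1.19080) = 3.28972.

k = 0.783, C = 3.290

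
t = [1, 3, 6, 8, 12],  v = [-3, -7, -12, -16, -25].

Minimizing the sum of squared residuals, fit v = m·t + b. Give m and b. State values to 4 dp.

Sums needed: Σt·t = 254, Σt = 30, Σ1 = 5.
Right-hand side: Σt·v = -524, Σv = -63.
MᵀM·[m, b]ᵀ = Mᵀv becomes [[254, 30]; [30, 5]]·[m, b]ᵀ = [-524, -63]ᵀ.
Eliminating b: 5·(row 1) − 30·(row 2) gives 370·m = 5·(-524) − 30·(-63) = -730, so m = -73/37.
Then b = ((-63) − 30·(-73/37))/5 = -141/185.

m = -1.9730, b = -0.7622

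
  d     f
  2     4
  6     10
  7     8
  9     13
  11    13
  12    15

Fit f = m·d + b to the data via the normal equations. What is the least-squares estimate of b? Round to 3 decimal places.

b = 2.237

From the data, Σd·d = 435, Σd = 47, Σ1 = 6.
And Σd·f = 564, Σf = 63.
So MᵀM·[m, b]ᵀ = Mᵀf: [[435, 47]; [47, 6]]·[m, b]ᵀ = [564, 63]ᵀ.
Eliminating b: 6·(row 1) − 47·(row 2) gives 401·m = 6·564 − 47·63 = 423, so m = 423/401.
Then b = (63 − 47·(423/401))/6 = 897/401.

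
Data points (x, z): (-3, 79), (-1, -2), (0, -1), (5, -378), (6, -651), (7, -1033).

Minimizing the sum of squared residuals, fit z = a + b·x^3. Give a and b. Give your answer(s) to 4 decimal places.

Normal-equation sums: Σ1 = 6, Σx^3 = 656, Σx^3·x^3 = 180660.
And Σz = -1986, Σx^3·z = -544316.
MᵀM·[a, b]ᵀ = Mᵀz becomes [[6, 656]; [656, 180660]]·[a, b]ᵀ = [-1986, -544316]ᵀ.
Δ = 6·180660 − 656² = 653624.
a = ((-1986)·180660 − 656·(-544316))/653624 = -214933/81703; b = (6·(-544316) − 656·(-1986))/653624 = -245385/81703.

a = -2.6307, b = -3.0034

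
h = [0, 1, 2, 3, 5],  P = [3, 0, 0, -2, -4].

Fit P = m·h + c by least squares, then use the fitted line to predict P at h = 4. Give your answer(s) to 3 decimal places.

P̂ = -2.959

AᵀA·[m, c]ᵀ = AᵀP reads: 39·m + 11·c = -26;  11·m + 5·c = -3.
(Σh·h = 39, Σh = 11, Σ1 = 5, Σh·P = -26, ΣP = -3.)
det = 39·5 − 11² = 74.
m = ((-26)·5 − 11·(-3))/74 = -97/74; c = (39·(-3) − 11·(-26))/74 = 169/74.
At h = 4: P̂ = (-97/74)·(4) + (169/74)·(1) = -219/74.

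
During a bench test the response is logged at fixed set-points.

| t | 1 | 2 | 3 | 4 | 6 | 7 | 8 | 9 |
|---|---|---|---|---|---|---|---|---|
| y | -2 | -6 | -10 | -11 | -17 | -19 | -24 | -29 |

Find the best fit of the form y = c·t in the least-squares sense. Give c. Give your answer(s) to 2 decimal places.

c = -2.98

Setting ∂/∂c … = 0 gives: 260·c = -776.
(Σt·t = 260, Σt·y = -776.)
c = (-776)/260 = -2.98462.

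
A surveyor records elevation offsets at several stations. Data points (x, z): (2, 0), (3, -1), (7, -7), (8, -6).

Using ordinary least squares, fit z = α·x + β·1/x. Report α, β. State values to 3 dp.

Forming AᵀA = [[126, 4]; [4, 11209/28224]] and Aᵀz = [-100, -25/12]ᵀ gives AᵀA·[α, β]ᵀ = Aᵀz.
det = 126·(11209/28224) − 4² = 7625/224.
α = ((-100)·(11209/28224) − 4·(-25/12))/(7625/224) = -17714/19215; β = (126·(-25/12) − 4·(-100))/(7625/224) = 1232/305.

α = -0.922, β = 4.039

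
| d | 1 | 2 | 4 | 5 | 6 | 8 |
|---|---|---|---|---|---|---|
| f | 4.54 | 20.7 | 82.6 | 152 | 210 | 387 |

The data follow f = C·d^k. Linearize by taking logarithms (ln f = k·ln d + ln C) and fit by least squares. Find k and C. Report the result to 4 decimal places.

k = 2.1374, C = 4.5783

Let Y = ln f. Fitting Y = k·ln d + ln C by least squares:
XᵀX = [[12.5270, 7.5601]; [7.5601, 6]], rhs = [38.2760, 25.2865]ᵀ  (here Σln d = 7.5601, Σ(ln d)² = 12.5270, Σln f = 25.2865, Σln d·ln f = 38.2760).
Solving (det = 18.0074): k = 2.13735, ln C = 1.52132, so C = exp(1.52132) = 4.57827.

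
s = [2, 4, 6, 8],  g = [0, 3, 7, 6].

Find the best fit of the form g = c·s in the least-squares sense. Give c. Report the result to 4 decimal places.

c = 0.8500

Setting ∂/∂c … = 0 gives: 120·c = 102.
(Σs·s = 120, Σs·g = 102.)
Hence c = 102 / 120 ≈ 0.85.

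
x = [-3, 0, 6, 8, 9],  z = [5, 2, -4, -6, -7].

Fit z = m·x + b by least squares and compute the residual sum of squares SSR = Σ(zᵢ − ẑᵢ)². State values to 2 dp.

SSR = 0.00

From the data, Σx·x = 190, Σx = 20, Σ1 = 5.
And Σx·z = -150, Σz = -10.
AᵀA·[m, b]ᵀ = Aᵀz becomes [[190, 20]; [20, 5]]·[m, b]ᵀ = [-150, -10]ᵀ.
Eliminating b: 5·(row 1) − 20·(row 2) gives 550·m = 5·(-150) − 20·(-10) = -550, so m = -1.
Then b = ((-10) − 20·(-1))/5 = 2.
Residuals: 0, 0, 0, 0, 0; SSR = 0.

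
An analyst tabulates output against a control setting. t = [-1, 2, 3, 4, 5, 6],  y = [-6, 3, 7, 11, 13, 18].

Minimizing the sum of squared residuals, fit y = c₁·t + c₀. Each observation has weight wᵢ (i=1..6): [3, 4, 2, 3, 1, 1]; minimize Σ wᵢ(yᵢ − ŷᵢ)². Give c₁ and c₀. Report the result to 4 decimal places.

c₁ = 3.3761, c₀ = -3.0563

Normal-equation sums: Σwᵢ·t·t = 146, Σwᵢ·t = 34, Σwᵢ·1 = 14.
For AᵀWy: Σwᵢ·t·y = 389, Σwᵢ·y = 72.
Normal equations: [[146, 34]; [34, 14]]·[c₁, c₀]ᵀ = [389, 72]ᵀ.
Δ = 146·14 − 34² = 888.
c₁ = (389·14 − 34·72)/888 = 1499/444; c₀ = (146·72 − 34·389)/888 = -1357/444.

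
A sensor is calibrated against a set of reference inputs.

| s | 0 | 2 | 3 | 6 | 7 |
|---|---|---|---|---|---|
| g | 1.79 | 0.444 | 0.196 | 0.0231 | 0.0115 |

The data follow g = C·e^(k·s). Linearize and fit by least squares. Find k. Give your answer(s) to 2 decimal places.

k = -0.72

With ln gᵢ as the transformed response and sᵢ as the regressor:
XᵀX = [[98.0000, 18.0000]; [18.0000, 5]], rhs = [-60.3782, -10.0927]ᵀ  (here Σs = 18.0000, Σ(s)² = 98.0000, Σln g = -10.0927, Σs·ln g = -60.3782).
Solving (det = 166.0000): k = -0.72423, ln C = 0.58870.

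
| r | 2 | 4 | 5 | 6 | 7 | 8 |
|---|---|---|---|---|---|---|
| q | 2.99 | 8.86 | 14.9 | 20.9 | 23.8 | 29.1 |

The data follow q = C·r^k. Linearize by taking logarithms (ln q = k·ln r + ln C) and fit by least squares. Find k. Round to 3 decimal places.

k = 1.680

Linearized form: ln q = k·ln r + ln C. From the 6 transformed points,
Over the data: Σln r = 9.5060, Σ(ln r)² = 16.3136, Σln q = 15.5584, Σln r·ln q = 26.7548.
Normal system: [[16.3136, 9.5060]; [9.5060, 6]]·[k, ln C]ᵀ = [26.7548, 15.5584]ᵀ.
Slope k = (n·Σln r·ln q − Σln r·Σln q)/(n·Σ(ln r)² − (Σln r)²) = (6·26.7548 − 9.5060·15.5584)/7.5177 = 1.68019; ln C = (Σln q − k·Σln r)/n = -0.06892.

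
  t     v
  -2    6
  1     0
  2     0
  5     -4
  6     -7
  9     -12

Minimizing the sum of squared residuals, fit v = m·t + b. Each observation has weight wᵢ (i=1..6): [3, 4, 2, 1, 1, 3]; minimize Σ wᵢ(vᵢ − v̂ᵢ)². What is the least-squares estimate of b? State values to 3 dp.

The normal equations are: 328·m + 40·b = -422;  40·m + 14·b = -29.
(Σwᵢ·t·t = 328, Σwᵢ·t = 40, Σwᵢ·1 = 14, Σwᵢ·t·v = -422, Σwᵢ·v = -29.)
Δ = 328·14 − 40² = 2992.
m = ((-422)·14 − 40·(-29))/2992 = -1187/748; b = (328·(-29) − 40·(-422))/2992 = 921/374.

b = 2.463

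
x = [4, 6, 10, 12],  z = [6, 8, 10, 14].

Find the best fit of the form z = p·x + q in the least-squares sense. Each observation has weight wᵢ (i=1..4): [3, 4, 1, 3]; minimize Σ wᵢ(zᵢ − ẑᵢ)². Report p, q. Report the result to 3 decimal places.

MᵀWM·[p, q]ᵀ = MᵀWz reads: 724·p + 82·q = 868;  82·p + 11·q = 102.
(Σwᵢ·x·x = 724, Σwᵢ·x = 82, Σwᵢ·1 = 11, Σwᵢ·x·z = 868, Σwᵢ·z = 102.)
Determinant 724·11 − 82² = 1240.
p = (868·11 − 82·102)/1240 = 148/155; q = (724·102 − 82·868)/1240 = 334/155.

p = 0.955, q = 2.155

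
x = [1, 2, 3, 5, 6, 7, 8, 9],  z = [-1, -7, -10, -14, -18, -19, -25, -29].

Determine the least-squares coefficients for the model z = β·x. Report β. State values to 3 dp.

β = -3.037

Compute the Gram sums: Σx·x = 269.
Moment sums: Σx·z = -817.
AᵀA·[β]ᵀ = Aᵀz becomes [[269]]·[β]ᵀ = [-817]ᵀ.
Hence β = -817 / 269 ≈ -3.03717.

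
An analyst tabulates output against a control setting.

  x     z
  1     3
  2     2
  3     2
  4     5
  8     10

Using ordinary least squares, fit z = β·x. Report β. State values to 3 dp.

β = 1.202

Forming MᵀM = [[94]] and Mᵀz = [113]ᵀ gives MᵀM·[β]ᵀ = Mᵀz.
Hence β = 113 / 94 ≈ 1.20213.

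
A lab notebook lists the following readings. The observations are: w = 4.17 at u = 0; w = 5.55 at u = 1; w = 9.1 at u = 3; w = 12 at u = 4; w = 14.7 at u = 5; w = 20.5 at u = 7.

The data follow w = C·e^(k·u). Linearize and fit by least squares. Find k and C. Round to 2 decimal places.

Let Y = ln w. Fitting Y = k·u + ln C by least squares:
Sums: Σu = 20.0000, Σ(u)² = 100.0000, Σln w = 13.5432, Σu·ln w = 52.8605.
Normal system: [[100.0000, 20.0000]; [20.0000, 6]]·[k, ln C]ᵀ = [52.8605, 13.5432]ᵀ.
Solving (det = 200.0000): k = 0.23150, ln C = 1.48554, so C = exp(1.48554) = 4.41734.

k = 0.23, C = 4.42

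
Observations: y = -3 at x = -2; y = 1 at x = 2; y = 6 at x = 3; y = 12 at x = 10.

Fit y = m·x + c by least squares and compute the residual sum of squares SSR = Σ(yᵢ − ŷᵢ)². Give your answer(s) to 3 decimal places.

MᵀM·[m, c]ᵀ = Mᵀy reads: 117·m + 13·c = 146;  13·m + 4·c = 16.
(Σx·x = 117, Σx = 13, Σ1 = 4, Σx·y = 146, Σy = 16.)
Determinant 117·4 − 13² = 299.
m = (146·4 − 13·16)/299 = 376/299; c = (117·16 − 13·146)/299 = -2/23.
Residuals: -119/299, -427/299, 692/299, -146/299; SSR = 2330/299.

SSR = 7.793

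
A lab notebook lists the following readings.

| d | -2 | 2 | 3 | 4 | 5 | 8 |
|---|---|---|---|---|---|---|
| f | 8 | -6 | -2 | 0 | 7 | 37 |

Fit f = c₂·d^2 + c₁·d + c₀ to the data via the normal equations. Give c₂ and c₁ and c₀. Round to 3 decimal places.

From the data, Σd^2·d^2 = 5090, Σd^2·d = 728, Σd^2 = 122, Σd·d = 122, Σd = 20, Σ1 = 6.
Moment sums: Σd^2·f = 2533, Σd·f = 297, Σf = 44.
XᵀX·[c₂, c₁, c₀]ᵀ = Xᵀf becomes [[5090, 728, 122]; [728, 122, 20]; [122, 20, 6]]·[c₂, c₁, c₀]ᵀ = [2533, 297, 44]ᵀ.
Inverting the 3×3 Gram matrix, [c₂, c₁, c₀]ᵀ = [63521/61692, -50318/15423, -56093/20564]ᵀ.

c₂ = 1.030, c₁ = -3.263, c₀ = -2.728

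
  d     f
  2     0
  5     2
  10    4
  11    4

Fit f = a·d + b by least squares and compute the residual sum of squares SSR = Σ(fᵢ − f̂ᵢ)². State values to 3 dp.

SSR = 0.333

XᵀX·[a, b]ᵀ = Xᵀf reads: 250·a + 28·b = 94;  28·a + 4·b = 10.
(Σd·d = 250, Σd = 28, Σ1 = 4, Σd·f = 94, Σf = 10.)
Eliminating b: 4·(row 1) − 28·(row 2) gives 216·a = 4·94 − 28·10 = 96, so a = 4/9.
Then b = (10 − 28·(4/9))/4 = -11/18.
Residuals: -5/18, 7/18, 1/6, -5/18; SSR = 1/3.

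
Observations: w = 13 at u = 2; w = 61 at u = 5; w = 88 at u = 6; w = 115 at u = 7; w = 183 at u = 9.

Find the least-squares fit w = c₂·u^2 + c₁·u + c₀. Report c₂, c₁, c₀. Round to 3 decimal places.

Forming XᵀX = [[10899, 1421, 195]; [1421, 195, 29]; [195, 29, 5]] and Xᵀw = [25203, 3311, 460]ᵀ gives XᵀX·[c₂, c₁, c₀]ᵀ = Xᵀw.
Inverting the 3×3 Gram matrix, [c₂, c₁, c₀]ᵀ = [10223/5224, 14715/5224, -859/1306]ᵀ.

c₂ = 1.957, c₁ = 2.817, c₀ = -0.658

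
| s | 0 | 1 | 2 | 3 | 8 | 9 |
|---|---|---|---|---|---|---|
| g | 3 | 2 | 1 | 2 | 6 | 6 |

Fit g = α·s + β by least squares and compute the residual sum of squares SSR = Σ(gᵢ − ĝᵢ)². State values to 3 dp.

Compute the Gram sums: Σs·s = 159, Σs = 23, Σ1 = 6.
Moment sums: Σs·g = 112, Σg = 20.
Normal equations: [[159, 23]; [23, 6]]·[α, β]ᵀ = [112, 20]ᵀ.
det = 159·6 − 23² = 425.
α = (112·6 − 23·20)/425 = 212/425; β = (159·20 − 23·112)/425 = 604/425.
Residuals: 671/425, 2/25, -603/425, -78/85, 10/17, 38/425; SSR = 2426/425.

SSR = 5.708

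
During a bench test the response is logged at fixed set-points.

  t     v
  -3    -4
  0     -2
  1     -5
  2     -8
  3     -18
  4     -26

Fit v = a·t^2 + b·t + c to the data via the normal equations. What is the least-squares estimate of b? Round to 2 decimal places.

b = -2.13

Normal-equation sums: Σt^2·t^2 = 435, Σt^2·t = 73, Σt^2 = 39, Σt·t = 39, Σt = 7, Σ1 = 6.
And Σt^2·v = -651, Σt·v = -167, Σv = -63.
So MᵀM·[a, b, c]ᵀ = Mᵀv: [[435, 73, 39]; [73, 39, 7]; [39, 7, 6]]·[a, b, c]ᵀ = [-651, -167, -63]ᵀ.
Solving the 3×3 system (Gaussian elimination) gives a = -975/968, b = -939/440, c = -3541/2420.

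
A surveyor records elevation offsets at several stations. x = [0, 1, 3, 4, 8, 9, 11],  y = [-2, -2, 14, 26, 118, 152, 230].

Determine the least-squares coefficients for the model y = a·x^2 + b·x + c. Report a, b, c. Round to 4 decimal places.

Setting ∂/∂a … = 0 gives: 25636·a + 2664·b + 292·c = 48234;  2664·a + 292·b + 36·c = 4986;  292·a + 36·b + 7·c = 536.
(Σx^2·x^2 = 25636, Σx^2·x = 2664, Σx^2 = 292, Σx·x = 292, Σx = 36, Σ1 = 7, Σx^2·y = 48234, Σx·y = 4986, Σy = 536.)
Row-reducing yields a = 151997/76038, b = -22281/25346, c = -4588/2001.

a = 1.9990, b = -0.8791, c = -2.2929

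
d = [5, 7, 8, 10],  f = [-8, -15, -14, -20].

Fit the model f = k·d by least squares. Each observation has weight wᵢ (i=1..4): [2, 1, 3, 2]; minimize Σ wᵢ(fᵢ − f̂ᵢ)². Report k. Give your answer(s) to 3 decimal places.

The normal system XᵀWX·[k]ᵀ = XᵀWf is [[491]]·[k]ᵀ = [-921]ᵀ.
k = (-921)/491 = -1.87576.

k = -1.876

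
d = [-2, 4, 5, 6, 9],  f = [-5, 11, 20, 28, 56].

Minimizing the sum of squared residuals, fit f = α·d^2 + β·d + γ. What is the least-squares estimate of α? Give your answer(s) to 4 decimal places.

From the data, Σd^2·d^2 = 8754, Σd^2·d = 1126, Σd^2 = 162, Σd·d = 162, Σd = 22, Σ1 = 5.
Moment sums: Σd^2·f = 6200, Σd·f = 826, Σf = 110.
AᵀA·[α, β, γ]ᵀ = Aᵀf becomes [[8754, 1126, 162]; [1126, 162, 22]; [162, 22, 5]]·[α, β, γ]ᵀ = [6200, 826, 110]ᵀ.
Row-reducing yields α = 38191/72256, β = 136979/72256, γ = -7827/2258.

α = 0.5286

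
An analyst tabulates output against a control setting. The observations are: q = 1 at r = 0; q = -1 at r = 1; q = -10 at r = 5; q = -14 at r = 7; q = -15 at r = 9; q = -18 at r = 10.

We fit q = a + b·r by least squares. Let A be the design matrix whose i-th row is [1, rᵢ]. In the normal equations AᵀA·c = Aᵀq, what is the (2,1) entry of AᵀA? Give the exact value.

Row 2 ↔ basis r, column 1 ↔ basis 1, so (AᵀA)_{2,1} = Σᵢ r = (0)·(1) + (1)·(1) + (5)·(1) + (7)·(1) + (9)·(1) + (10)·(1) = 32.

32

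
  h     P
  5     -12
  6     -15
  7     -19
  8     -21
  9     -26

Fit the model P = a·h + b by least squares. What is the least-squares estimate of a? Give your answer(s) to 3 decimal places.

a = -3.400

The normal equations are: 255·a + 35·b = -685;  35·a + 5·b = -93.
(Σh·h = 255, Σh = 35, Σ1 = 5, Σh·P = -685, ΣP = -93.)
Δ = 255·5 − 35² = 50.
a = ((-685)·5 − 35·(-93))/50 = -17/5; b = (255·(-93) − 35·(-685))/50 = 26/5.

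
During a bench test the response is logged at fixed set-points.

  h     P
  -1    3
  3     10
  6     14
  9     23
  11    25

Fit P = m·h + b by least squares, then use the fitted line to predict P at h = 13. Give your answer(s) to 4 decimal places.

P̂ = 29.0373

The normal system AᵀA·[m, b]ᵀ = AᵀP is [[248, 28]; [28, 5]]·[m, b]ᵀ = [593, 75]ᵀ.
Eliminating b: 5·(row 1) − 28·(row 2) gives 456·m = 5·593 − 28·75 = 865, so m = 865/456.
Then b = (75 − 28·(865/456))/5 = 499/114.
At h = 13: P̂ = (865/456)·(13) + (499/114)·(1) = 13241/456.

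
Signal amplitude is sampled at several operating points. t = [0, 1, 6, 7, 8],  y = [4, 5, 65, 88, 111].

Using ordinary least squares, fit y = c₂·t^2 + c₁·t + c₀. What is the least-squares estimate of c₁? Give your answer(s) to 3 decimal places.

Sums needed: Σt^2·t^2 = 7794, Σt^2·t = 1072, Σt^2 = 150, Σt·t = 150, Σt = 22, Σ1 = 5.
Moment sums: Σt^2·y = 13761, Σt·y = 1899, Σy = 273.
AᵀA·[c₂, c₁, c₀]ᵀ = Aᵀy becomes [[7794, 1072, 150]; [1072, 150, 22]; [150, 22, 5]]·[c₂, c₁, c₀]ᵀ = [13761, 1899, 273]ᵀ.
Solving the 3×3 system (Gaussian elimination) gives c₂ = 22209/13742, c₁ = 8253/13742, c₀ = 23865/6871.

c₁ = 0.601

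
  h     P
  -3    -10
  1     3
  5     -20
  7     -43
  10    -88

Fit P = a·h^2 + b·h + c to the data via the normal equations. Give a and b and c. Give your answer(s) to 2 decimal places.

a = -0.97, b = 0.66, c = 1.45

XᵀX·[a, b, c]ᵀ = XᵀP reads: 13108·a + 1442·b + 184·c = -11494;  1442·a + 184·b + 20·c = -1248;  184·a + 20·b + 5·c = -158.
Row-reducing yields a = -194728/200739, b = 132911/200739, c = 8818/6083.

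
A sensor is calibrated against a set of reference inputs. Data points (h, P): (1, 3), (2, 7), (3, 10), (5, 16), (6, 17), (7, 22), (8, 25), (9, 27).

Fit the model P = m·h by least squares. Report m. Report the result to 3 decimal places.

The normal equations are: 269·m = 826.
(Σh·h = 269, Σh·P = 826.)
m = 826/269 = 3.07063.

m = 3.071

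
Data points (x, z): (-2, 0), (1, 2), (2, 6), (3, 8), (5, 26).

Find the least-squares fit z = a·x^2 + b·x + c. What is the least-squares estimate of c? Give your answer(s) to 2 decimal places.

Setting ∂/∂a … = 0 gives: 739·a + 153·b + 43·c = 748;  153·a + 43·b + 9·c = 168;  43·a + 9·b + 5·c = 42.
Inverting the 3×3 Gram matrix, [a, b, c]ᵀ = [2113/2612, 3045/2612, -428/653]ᵀ.

c = -0.66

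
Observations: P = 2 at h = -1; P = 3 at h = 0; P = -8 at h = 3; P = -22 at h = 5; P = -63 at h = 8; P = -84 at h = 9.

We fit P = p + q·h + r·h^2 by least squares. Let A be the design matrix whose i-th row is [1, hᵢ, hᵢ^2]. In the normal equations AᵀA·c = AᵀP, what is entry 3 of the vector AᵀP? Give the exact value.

Entry 3 ↔ basis h^2, so (AᵀP)_{3} = Σᵢ (h^2)·Pᵢ = (1)·(2) + (0)·(3) + (9)·(-8) + (25)·(-22) + (64)·(-63) + (81)·(-84) = -11456.

-11456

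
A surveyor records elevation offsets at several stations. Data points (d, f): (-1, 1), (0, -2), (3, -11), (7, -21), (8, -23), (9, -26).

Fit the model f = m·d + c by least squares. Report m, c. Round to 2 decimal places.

m = -2.67, c = -2.11

Normal-equation sums: Σd·d = 204, Σd = 26, Σ1 = 6.
Right-hand side: Σd·f = -599, Σf = -82.
Determinant 204·6 − 26² = 548.
m = ((-599)·6 − 26·(-82))/548 = -731/274; c = (204·(-82) − 26·(-599))/548 = -577/274.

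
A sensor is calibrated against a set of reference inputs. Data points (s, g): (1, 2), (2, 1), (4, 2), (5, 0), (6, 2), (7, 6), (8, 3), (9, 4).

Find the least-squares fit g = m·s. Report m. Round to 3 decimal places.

m = 0.457

Forming MᵀM = [[276]] and Mᵀg = [126]ᵀ gives MᵀM·[m]ᵀ = Mᵀg.
m = 126/276 = 0.456522.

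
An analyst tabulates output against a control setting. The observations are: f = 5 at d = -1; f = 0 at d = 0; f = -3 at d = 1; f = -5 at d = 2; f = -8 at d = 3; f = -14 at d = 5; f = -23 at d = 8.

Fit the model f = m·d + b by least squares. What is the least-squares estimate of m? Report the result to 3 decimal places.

The normal system AᵀA·[m, b]ᵀ = Aᵀf is [[104, 18]; [18, 7]]·[m, b]ᵀ = [-296, -48]ᵀ.
det = 104·7 − 18² = 404.
m = ((-296)·7 − 18·(-48))/404 = -302/101; b = (104·(-48) − 18·(-296))/404 = 84/101.

m = -2.990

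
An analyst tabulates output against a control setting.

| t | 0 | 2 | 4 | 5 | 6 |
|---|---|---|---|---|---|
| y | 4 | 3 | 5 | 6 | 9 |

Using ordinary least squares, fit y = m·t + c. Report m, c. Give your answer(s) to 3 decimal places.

m = 0.784, c = 2.733

From the data, Σt·t = 81, Σt = 17, Σ1 = 5.
And Σt·y = 110, Σy = 27.
det = 81·5 − 17² = 116.
m = (110·5 − 17·27)/116 = 91/116; c = (81·27 − 17·110)/116 = 317/116.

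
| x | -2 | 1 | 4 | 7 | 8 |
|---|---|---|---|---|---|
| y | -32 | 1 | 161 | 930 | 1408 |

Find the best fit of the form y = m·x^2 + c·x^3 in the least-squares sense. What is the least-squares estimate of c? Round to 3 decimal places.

Normal-equation sums: Σx^2·x^2 = 6770, Σx^2·x^3 = 50568, Σx^3·x^3 = 383954.
For Aᵀy: Σx^2·y = 138131, Σx^3·y = 1050447.
Determinant 6770·383954 − 50568² = 42245956.
m = (138131·383954 − 50568·1050447)/42245956 = -41526961/21122978; c = (6770·1050447 − 50568·138131)/42245956 = 63258891/21122978.

c = 2.995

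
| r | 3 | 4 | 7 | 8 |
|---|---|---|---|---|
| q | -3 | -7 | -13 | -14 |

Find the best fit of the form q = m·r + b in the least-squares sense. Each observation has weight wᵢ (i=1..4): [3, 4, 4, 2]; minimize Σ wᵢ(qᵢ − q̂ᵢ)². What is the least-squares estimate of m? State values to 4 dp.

m = -2.1735

Setting ∂/∂m … = 0 gives: 415·m + 69·b = -727;  69·m + 13·b = -117.
(Σwᵢ·r·r = 415, Σwᵢ·r = 69, Σwᵢ·1 = 13, Σwᵢ·r·q = -727, Σwᵢ·q = -117.)
Determinant 415·13 − 69² = 634.
m = ((-727)·13 − 69·(-117))/634 = -689/317; b = (415·(-117) − 69·(-727))/634 = 804/317.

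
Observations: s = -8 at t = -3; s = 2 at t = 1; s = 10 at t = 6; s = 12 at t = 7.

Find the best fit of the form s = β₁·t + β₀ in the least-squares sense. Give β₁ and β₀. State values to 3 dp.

Compute the Gram sums: Σt·t = 95, Σt = 11, Σ1 = 4.
Right-hand side: Σt·s = 170, Σs = 16.
AᵀA·[β₁, β₀]ᵀ = Aᵀs becomes [[95, 11]; [11, 4]]·[β₁, β₀]ᵀ = [170, 16]ᵀ.
det = 95·4 − 11² = 259.
β₁ = (170·4 − 11·16)/259 = 72/37; β₀ = (95·16 − 11·170)/259 = -50/37.

β₁ = 1.946, β₀ = -1.351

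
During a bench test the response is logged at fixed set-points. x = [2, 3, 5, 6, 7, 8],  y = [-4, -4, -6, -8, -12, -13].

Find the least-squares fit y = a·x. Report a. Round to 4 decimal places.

a = -1.5294

Sums needed: Σx·x = 187.
For Aᵀy: Σx·y = -286.
a = (-286)/187 = -1.52941.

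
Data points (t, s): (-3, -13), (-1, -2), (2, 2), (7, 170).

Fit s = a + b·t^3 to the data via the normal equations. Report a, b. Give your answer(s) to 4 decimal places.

a = -0.9684, b = 0.4981

Entries of AᵀA: Σ1 = 4, Σt^3 = 323, Σt^3·t^3 = 118443.
Right-hand side: Σs = 157, Σt^3·s = 58679.
So AᵀA·[a, b]ᵀ = Aᵀs: [[4, 323]; [323, 118443]]·[a, b]ᵀ = [157, 58679]ᵀ.
Δ = 4·118443 − 323² = 369443.
a = (157·118443 − 323·58679)/369443 = -357766/369443; b = (4·58679 − 323·157)/369443 = 184005/369443.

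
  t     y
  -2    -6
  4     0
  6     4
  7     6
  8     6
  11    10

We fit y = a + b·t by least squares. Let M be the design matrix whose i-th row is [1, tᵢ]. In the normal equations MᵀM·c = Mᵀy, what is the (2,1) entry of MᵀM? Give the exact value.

Row 2 ↔ basis t, column 1 ↔ basis 1, so (MᵀM)_{2,1} = Σᵢ t = (-2)·(1) + (4)·(1) + (6)·(1) + (7)·(1) + (8)·(1) + (11)·(1) = 34.

34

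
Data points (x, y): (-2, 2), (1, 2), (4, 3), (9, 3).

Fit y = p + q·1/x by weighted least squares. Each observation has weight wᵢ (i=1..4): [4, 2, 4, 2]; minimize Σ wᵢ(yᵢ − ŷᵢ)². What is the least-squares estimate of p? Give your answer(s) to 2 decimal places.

From the data, Σwᵢ·1 = 12, Σwᵢ·1/x = 11/9, Σwᵢ·1/x·1/x = 1061/324.
Right-hand side: Σwᵢ·y = 30, Σwᵢ·1/x·y = 11/3.
Δ = 12·(1061/324) − (11/9)² = 3062/81.
p = (30·(1061/324) − (11/9)·(11/3))/(3062/81) = 15189/6124; q = (12·(11/3) − (11/9)·30)/(3062/81) = 297/1531.

p = 2.48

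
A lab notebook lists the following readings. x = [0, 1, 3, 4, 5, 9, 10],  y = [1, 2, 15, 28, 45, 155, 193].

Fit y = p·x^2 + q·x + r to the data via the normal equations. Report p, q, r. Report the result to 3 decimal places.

Compute the Gram sums: Σx^2·x^2 = 17524, Σx^2·x = 1946, Σx^2 = 232, Σx·x = 232, Σx = 32, Σ1 = 7.
And Σx^2·y = 33565, Σx·y = 3709, Σy = 439.
Solving the 3×3 system (Gaussian elimination) gives p = 143215/68838, q = -112403/68838, r = 1279/1043.

p = 2.080, q = -1.633, r = 1.226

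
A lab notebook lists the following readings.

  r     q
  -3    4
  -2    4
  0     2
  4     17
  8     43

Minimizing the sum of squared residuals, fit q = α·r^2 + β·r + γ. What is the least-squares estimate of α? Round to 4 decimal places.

α = 0.4666

AᵀA·[α, β, γ]ᵀ = Aᵀq reads: 4449·α + 541·β + 93·γ = 3076;  541·α + 93·β + 7·γ = 392;  93·α + 7·β + 5·γ = 70.
Solving the 3×3 system (Gaussian elimination) gives α = 2579/5527, β = 88357/71851, γ = 258612/71851.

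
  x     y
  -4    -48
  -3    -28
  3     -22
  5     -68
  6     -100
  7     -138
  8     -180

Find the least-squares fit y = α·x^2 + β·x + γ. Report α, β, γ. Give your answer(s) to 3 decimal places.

α = -2.944, β = 0.773, γ = 1.609

Compute the Gram sums: Σx^2·x^2 = 8836, Σx^2·x = 1132, Σx^2 = 208, Σx·x = 208, Σx = 22, Σ1 = 7.
Right-hand side: Σx^2·y = -24800, Σx·y = -3136, Σy = -584.
So MᵀM·[α, β, γ]ᵀ = Mᵀy: [[8836, 1132, 208]; [1132, 208, 22]; [208, 22, 7]]·[α, β, γ]ᵀ = [-24800, -3136, -584]ᵀ.
Inverting the 3×3 Gram matrix, [α, β, γ]ᵀ = [-1669/567, 3943/5103, 8210/5103]ᵀ.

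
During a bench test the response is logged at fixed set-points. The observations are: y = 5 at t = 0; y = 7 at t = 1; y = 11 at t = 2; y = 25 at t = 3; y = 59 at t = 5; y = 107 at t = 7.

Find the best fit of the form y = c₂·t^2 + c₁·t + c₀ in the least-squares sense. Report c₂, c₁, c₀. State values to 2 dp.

c₂ = 2.04, c₁ = 0.50, c₀ = 4.28

Sums needed: Σt^2·t^2 = 3124, Σt^2·t = 504, Σt^2 = 88, Σt·t = 88, Σt = 18, Σ1 = 6.
Right-hand side: Σt^2·y = 6994, Σt·y = 1148, Σy = 214.
Normal equations: [[3124, 504, 88]; [504, 88, 18]; [88, 18, 6]]·[c₂, c₁, c₀]ᵀ = [6994, 1148, 214]ᵀ.
Inverting the 3×3 Gram matrix, [c₂, c₁, c₀]ᵀ = [7231/3550, 179/355, 7596/1775]ᵀ.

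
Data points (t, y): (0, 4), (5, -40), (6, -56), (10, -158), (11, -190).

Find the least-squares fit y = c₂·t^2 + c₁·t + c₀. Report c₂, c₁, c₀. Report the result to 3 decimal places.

c₂ = -1.502, c₁ = -1.128, c₀ = 3.958

The normal equations are: 26562·c₂ + 2672·c₁ + 282·c₀ = -41806;  2672·c₂ + 282·c₁ + 32·c₀ = -4206;  282·c₂ + 32·c₁ + 5·c₀ = -440.
(Σt^2·t^2 = 26562, Σt^2·t = 2672, Σt^2 = 282, Σt·t = 282, Σt = 32, Σ1 = 5, Σt^2·y = -41806, Σt·y = -4206, Σy = -440.)
Solving the 3×3 system (Gaussian elimination) gives c₂ = -5311/3535, c₁ = -3989/3535, c₀ = 2798/707.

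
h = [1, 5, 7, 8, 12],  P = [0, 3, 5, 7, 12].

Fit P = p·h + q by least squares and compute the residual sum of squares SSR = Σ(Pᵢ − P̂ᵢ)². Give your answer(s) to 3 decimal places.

The normal equations are: 283·p + 33·q = 250;  33·p + 5·q = 27.
Δ = 283·5 − 33² = 326.
p = (250·5 − 33·27)/326 = 359/326; q = (283·27 − 33·250)/326 = -609/326.
Residuals: 125/163, -104/163, -137/163, 19/326, 213/326; SSR = 695/326.

SSR = 2.132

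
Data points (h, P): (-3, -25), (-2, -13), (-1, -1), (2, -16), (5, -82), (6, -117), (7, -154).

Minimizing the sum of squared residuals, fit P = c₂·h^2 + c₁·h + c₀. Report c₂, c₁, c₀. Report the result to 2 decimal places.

Compute the Gram sums: Σh^2·h^2 = 4436, Σh^2·h = 656, Σh^2 = 128, Σh·h = 128, Σh = 14, Σ1 = 7.
Right-hand side: Σh^2·P = -14150, Σh·P = -2120, ΣP = -408.
Normal equations: [[4436, 656, 128]; [656, 128, 14]; [128, 14, 7]]·[c₂, c₁, c₀]ᵀ = [-14150, -2120, -408]ᵀ.
Inverting the 3×3 Gram matrix, [c₂, c₁, c₀]ᵀ = [-1719/578, -8264/7225, -11672/7225]ᵀ.

c₂ = -2.97, c₁ = -1.14, c₀ = -1.62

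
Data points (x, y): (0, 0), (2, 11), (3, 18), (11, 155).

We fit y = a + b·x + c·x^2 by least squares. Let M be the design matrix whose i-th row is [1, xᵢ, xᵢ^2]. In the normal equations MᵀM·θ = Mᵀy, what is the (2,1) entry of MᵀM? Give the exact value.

Row 2 ↔ basis x, column 1 ↔ basis 1, so (MᵀM)_{2,1} = Σᵢ x = (0)·(1) + (2)·(1) + (3)·(1) + (11)·(1) = 16.

16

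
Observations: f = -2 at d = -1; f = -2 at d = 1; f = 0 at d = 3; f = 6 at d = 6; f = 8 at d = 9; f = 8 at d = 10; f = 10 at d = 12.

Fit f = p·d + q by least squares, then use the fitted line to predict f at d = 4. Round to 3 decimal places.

MᵀM·[p, q]ᵀ = Mᵀf reads: 372·p + 40·q = 308;  40·p + 7·q = 28.
det = 372·7 − 40² = 1004.
p = (308·7 − 40·28)/1004 = 259/251; q = (372·28 − 40·308)/1004 = -476/251.
At d = 4: f̂ = (259/251)·(4) + (-476/251)·(1) = 560/251.

f̂ = 2.231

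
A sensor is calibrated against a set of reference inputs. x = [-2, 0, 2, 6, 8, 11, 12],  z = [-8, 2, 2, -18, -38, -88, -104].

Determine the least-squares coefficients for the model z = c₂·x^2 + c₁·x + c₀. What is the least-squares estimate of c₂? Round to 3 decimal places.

Sums needed: Σx^2·x^2 = 40801, Σx^2·x = 3787, Σx^2 = 373, Σx·x = 373, Σx = 37, Σ1 = 7.
For Mᵀz: Σx^2·z = -28728, Σx·z = -2608, Σz = -252.
Normal equations: [[40801, 3787, 373]; [3787, 373, 37]; [373, 37, 7]]·[c₂, c₁, c₀]ᵀ = [-28728, -2608, -252]ᵀ.
Solving the 3×3 system (Gaussian elimination) gives c₂ = -77422/81081, c₁ = 627206/243243, c₀ = 27680/22113.

c₂ = -0.955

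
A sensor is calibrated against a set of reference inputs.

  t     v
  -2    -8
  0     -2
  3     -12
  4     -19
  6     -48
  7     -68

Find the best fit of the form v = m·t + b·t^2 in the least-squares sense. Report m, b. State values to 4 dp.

m = 1.0208, b = -1.5208

Forming MᵀM = [[114, 642]; [642, 4050]] and Mᵀv = [-860, -5504]ᵀ gives MᵀM·[m, b]ᵀ = Mᵀv.
Eliminating b: 4050·(row 1) − 642·(row 2) gives 49536·m = 4050·(-860) − 642·(-5504) = 50568, so m = 49/48.
Then b = ((-5504) − 642·(49/48))/4050 = -73/48.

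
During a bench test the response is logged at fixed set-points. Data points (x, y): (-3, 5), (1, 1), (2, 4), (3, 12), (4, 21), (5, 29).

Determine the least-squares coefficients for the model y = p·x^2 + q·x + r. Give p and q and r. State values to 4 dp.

p = 1.0271, q = 1.0775, r = -1.1112

AᵀA·[p, q, r]ᵀ = Aᵀy reads: 1060·p + 198·q + 64·r = 1231;  198·p + 64·q + 12·r = 259;  64·p + 12·q + 6·r = 72.
Row-reducing yields p = 3141/3058, q = 3295/3058, r = -1699/1529.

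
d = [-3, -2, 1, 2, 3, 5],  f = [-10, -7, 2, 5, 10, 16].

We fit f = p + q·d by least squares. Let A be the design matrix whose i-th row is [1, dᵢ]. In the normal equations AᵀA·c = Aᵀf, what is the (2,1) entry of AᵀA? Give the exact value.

Row 2 ↔ basis d, column 1 ↔ basis 1, so (AᵀA)_{2,1} = Σᵢ d = (-3)·(1) + (-2)·(1) + (1)·(1) + (2)·(1) + (3)·(1) + (5)·(1) = 6.

6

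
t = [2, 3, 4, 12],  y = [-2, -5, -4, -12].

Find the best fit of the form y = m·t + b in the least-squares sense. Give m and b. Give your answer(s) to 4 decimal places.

m = -0.9283, b = -0.8765

Entries of AᵀA: Σt·t = 173, Σt = 21, Σ1 = 4.
For Aᵀy: Σt·y = -179, Σy = -23.
Normal equations: [[173, 21]; [21, 4]]·[m, b]ᵀ = [-179, -23]ᵀ.
Δ = 173·4 − 21² = 251.
m = ((-179)·4 − 21·(-23))/251 = -233/251; b = (173·(-23) − 21·(-179))/251 = -220/251.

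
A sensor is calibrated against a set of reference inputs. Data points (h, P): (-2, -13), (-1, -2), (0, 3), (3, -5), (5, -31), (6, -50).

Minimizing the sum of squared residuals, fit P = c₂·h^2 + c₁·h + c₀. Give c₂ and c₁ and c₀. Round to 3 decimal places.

c₂ = -2.085, c₁ = 3.637, c₀ = 3.057

Compute the Gram sums: Σh^2·h^2 = 2019, Σh^2·h = 359, Σh^2 = 75, Σh·h = 75, Σh = 11, Σ1 = 6.
Right-hand side: Σh^2·P = -2674, Σh·P = -442, ΣP = -98.
Row-reducing yields c₂ = -1601/768, c₁ = 931/256, c₀ = 587/192.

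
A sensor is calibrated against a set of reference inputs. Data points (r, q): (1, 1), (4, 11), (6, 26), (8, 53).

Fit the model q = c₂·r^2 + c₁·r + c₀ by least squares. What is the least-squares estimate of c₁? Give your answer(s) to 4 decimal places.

c₁ = -2.4725

Sums needed: Σr^2·r^2 = 5649, Σr^2·r = 793, Σr^2 = 117, Σr·r = 117, Σr = 19, Σ1 = 4.
Moment sums: Σr^2·q = 4505, Σr·q = 625, Σq = 91.
Inverting the 3×3 Gram matrix, [c₂, c₁, c₀]ᵀ = [3577/3278, -8105/3278, 4223/1639]ᵀ.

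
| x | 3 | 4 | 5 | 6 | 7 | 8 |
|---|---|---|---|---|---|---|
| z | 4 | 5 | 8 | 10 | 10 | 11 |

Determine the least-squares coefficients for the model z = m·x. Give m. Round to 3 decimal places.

m = 1.457

The normal system MᵀM·[m]ᵀ = Mᵀz is [[199]]·[m]ᵀ = [290]ᵀ.
Hence m = 290 / 199 ≈ 1.45729.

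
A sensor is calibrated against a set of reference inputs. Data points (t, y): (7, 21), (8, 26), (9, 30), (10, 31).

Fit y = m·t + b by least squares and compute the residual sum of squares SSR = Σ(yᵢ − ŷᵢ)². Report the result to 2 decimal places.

With design matrix M, MᵀM = [[294, 34]; [34, 4]] and Mᵀy = [935, 108]ᵀ.
Eliminating b: 4·(row 1) − 34·(row 2) gives 20·m = 4·935 − 34·108 = 68, so m = 17/5.
Then b = (108 − 34·(17/5))/4 = -19/10.
Residuals: -9/10, 7/10, 13/10, -11/10; SSR = 21/5.

SSR = 4.20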